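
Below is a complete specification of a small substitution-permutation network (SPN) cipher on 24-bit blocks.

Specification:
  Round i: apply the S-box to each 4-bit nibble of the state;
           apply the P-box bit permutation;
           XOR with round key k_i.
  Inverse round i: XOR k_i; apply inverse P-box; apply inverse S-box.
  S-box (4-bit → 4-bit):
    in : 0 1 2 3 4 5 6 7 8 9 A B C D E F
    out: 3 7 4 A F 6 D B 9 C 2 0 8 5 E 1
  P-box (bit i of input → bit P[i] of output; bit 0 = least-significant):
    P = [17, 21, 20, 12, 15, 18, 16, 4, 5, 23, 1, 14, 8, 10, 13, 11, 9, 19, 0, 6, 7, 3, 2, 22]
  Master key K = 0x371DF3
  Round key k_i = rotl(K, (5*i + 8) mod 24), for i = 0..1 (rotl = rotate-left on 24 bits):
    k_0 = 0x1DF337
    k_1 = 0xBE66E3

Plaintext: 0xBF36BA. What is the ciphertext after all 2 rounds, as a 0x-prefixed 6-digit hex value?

0xCBE4C8

s_0 = plaintext = 0xBF36BA
s_1 = Round(s_0, k_0) = 0x3DBD15
s_2 = Round(s_1, k_1) = 0xCBE4C8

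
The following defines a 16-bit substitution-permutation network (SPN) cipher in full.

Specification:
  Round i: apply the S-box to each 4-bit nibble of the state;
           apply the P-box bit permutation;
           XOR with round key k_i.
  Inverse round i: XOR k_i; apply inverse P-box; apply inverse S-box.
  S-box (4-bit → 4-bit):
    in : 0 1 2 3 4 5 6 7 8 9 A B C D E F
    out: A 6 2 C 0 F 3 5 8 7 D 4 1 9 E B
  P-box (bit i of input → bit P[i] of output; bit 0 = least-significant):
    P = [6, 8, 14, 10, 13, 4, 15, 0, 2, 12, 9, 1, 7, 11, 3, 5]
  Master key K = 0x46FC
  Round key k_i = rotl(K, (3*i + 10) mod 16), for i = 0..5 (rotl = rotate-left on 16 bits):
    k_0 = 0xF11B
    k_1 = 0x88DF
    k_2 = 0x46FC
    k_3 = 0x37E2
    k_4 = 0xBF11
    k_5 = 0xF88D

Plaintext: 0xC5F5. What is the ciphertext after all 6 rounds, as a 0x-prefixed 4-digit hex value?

0x9FD9

s_0 = plaintext = 0xC5F5
s_1 = Round(s_0, k_0) = 0x86CC
s_2 = Round(s_1, k_1) = 0xB8BB
s_3 = Round(s_2, k_2) = 0x86F6
s_4 = Round(s_3, k_3) = 0x0697
s_5 = Round(s_4, k_4) = 0x4765
s_6 = Round(s_5, k_5) = 0x9FD9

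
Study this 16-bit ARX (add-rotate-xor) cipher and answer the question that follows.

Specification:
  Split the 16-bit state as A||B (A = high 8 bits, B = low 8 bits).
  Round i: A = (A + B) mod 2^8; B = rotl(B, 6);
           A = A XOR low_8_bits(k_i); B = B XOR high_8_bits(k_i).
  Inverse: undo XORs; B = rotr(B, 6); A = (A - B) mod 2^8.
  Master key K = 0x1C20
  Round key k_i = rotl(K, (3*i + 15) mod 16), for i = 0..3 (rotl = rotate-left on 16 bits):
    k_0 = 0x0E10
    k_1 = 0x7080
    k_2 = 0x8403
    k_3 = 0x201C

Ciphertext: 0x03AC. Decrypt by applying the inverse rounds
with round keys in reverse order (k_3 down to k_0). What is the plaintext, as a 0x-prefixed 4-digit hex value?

s_0 = ciphertext = 0x03AC
s_1 = InvRound(s_0, k_3) = 0xED32
s_2 = InvRound(s_1, k_2) = 0x14DA
s_3 = InvRound(s_2, k_1) = 0xEAAA
s_4 = InvRound(s_3, k_0) = 0x6892

0x6892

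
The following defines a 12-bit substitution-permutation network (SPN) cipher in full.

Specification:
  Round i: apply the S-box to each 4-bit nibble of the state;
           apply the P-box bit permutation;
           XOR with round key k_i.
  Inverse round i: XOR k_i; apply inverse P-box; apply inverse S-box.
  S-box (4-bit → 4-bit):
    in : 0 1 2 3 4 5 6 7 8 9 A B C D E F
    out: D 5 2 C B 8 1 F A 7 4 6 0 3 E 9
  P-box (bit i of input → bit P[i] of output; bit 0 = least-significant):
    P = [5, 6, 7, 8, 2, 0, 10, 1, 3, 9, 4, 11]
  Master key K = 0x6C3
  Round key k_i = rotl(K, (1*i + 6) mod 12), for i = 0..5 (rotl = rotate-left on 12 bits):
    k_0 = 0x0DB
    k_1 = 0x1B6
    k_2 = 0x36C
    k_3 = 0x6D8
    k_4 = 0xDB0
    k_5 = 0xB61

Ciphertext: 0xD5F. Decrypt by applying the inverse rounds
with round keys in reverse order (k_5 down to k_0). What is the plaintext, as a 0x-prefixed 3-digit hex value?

0xB35

s_0 = ciphertext = 0xD5F
s_1 = InvRound(s_0, k_5) = 0x906
s_2 = InvRound(s_1, k_4) = 0xA01
s_3 = InvRound(s_2, k_3) = 0x0BB
s_4 = InvRound(s_3, k_2) = 0xB4E
s_5 = InvRound(s_4, k_1) = 0x7C9
s_6 = InvRound(s_5, k_0) = 0xB35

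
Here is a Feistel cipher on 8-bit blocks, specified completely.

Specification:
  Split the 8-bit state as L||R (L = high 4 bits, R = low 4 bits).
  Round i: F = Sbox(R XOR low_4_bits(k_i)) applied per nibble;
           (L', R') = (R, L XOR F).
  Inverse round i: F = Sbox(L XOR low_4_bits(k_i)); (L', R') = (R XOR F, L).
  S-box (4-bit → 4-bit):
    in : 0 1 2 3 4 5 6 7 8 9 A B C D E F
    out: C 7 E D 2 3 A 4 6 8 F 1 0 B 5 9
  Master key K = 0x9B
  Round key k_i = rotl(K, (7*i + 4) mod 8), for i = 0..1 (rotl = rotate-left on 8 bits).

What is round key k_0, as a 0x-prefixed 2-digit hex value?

0xB9

K = 0x9B
k_0 = rotl(K, (7*0+4) mod 8) = rotl(K, 4) = 0xB9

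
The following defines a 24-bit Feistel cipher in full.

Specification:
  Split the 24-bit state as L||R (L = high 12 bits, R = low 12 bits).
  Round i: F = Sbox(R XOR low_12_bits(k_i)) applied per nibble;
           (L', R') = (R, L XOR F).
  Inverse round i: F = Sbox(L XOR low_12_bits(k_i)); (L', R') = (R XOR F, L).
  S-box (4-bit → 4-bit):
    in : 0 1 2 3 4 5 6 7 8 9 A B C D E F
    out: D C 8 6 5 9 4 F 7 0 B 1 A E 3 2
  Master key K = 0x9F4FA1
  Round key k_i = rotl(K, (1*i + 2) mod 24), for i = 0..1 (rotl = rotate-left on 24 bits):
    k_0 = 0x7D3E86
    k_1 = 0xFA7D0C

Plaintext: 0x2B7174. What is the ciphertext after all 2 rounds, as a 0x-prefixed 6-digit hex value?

0x09FF72

s_0 = plaintext = 0x2B7174
s_1 = Round(s_0, k_0) = 0x17409F
s_2 = Round(s_1, k_1) = 0x09FF72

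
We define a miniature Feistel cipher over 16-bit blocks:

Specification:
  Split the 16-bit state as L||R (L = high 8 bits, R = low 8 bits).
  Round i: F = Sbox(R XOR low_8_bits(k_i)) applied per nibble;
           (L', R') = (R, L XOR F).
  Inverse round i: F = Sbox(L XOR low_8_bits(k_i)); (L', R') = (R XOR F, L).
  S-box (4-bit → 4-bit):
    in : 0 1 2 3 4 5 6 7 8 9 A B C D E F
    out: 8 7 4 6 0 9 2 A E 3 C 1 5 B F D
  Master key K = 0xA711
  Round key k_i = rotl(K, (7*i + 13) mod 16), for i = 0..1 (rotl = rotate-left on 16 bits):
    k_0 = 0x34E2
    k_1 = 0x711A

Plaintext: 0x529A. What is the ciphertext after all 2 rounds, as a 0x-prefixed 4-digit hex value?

0xFC68

s_0 = plaintext = 0x529A
s_1 = Round(s_0, k_0) = 0x9AFC
s_2 = Round(s_1, k_1) = 0xFC68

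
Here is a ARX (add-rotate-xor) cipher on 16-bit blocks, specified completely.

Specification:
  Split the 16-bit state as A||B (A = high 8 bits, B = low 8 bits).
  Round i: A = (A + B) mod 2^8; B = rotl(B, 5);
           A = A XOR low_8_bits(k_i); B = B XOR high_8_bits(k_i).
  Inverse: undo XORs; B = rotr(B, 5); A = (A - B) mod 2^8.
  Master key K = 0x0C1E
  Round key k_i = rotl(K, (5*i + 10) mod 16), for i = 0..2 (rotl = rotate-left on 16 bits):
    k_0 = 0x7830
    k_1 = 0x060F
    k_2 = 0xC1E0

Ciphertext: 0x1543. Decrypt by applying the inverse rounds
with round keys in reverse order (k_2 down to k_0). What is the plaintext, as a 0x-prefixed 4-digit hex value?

0x2747

s_0 = ciphertext = 0x1543
s_1 = InvRound(s_0, k_2) = 0xE114
s_2 = InvRound(s_1, k_1) = 0x5E90
s_3 = InvRound(s_2, k_0) = 0x2747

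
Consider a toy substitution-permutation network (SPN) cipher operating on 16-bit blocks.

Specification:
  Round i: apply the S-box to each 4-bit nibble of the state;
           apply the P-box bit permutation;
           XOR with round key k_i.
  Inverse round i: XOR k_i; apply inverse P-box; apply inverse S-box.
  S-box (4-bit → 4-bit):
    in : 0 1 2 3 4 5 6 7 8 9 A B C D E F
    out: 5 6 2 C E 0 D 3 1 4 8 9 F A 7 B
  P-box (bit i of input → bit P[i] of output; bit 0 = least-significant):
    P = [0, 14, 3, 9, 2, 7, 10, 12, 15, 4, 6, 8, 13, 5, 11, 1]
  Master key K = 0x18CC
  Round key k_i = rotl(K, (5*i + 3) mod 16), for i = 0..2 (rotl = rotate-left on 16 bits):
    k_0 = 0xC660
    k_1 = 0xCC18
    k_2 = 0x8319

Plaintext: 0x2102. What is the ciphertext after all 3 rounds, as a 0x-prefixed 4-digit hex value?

0x8216

s_0 = plaintext = 0x2102
s_1 = Round(s_0, k_0) = 0x8214
s_2 = Round(s_1, k_1) = 0xAA80
s_3 = Round(s_2, k_2) = 0x8216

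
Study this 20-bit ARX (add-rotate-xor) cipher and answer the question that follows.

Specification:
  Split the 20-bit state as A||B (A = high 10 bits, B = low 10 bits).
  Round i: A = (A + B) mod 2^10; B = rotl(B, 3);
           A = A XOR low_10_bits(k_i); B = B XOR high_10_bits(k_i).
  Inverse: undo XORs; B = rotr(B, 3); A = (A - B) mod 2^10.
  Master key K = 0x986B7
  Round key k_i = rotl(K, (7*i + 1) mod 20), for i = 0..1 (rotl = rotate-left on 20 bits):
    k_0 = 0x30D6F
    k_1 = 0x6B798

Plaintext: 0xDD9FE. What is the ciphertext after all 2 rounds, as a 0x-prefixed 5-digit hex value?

0x34C2B

s_0 = plaintext = 0xDD9FE
s_1 = Round(s_0, k_0) = 0x06F30
s_2 = Round(s_1, k_1) = 0x34C2B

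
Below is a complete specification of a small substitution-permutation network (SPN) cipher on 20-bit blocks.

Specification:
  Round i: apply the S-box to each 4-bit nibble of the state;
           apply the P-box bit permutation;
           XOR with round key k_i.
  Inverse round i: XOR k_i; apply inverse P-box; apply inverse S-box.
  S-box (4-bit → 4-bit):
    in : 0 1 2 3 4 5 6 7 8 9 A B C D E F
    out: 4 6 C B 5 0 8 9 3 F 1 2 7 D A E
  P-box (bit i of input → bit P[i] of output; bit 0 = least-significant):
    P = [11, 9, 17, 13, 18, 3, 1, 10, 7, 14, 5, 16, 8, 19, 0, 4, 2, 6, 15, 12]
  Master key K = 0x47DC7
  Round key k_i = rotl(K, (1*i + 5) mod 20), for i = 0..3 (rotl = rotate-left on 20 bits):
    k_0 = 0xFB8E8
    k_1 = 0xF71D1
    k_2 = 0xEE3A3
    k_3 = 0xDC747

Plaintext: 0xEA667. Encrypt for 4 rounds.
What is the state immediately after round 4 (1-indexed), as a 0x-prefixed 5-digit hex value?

s_0 = plaintext = 0xEA667
s_1 = Round(s_0, k_0) = 0xE85A8
s_2 = Round(s_1, k_1) = 0x36A91
s_3 = Round(s_2, k_2) = 0x8F57D
s_4 = Round(s_3, k_3) = 0x3EB12

0x3EB12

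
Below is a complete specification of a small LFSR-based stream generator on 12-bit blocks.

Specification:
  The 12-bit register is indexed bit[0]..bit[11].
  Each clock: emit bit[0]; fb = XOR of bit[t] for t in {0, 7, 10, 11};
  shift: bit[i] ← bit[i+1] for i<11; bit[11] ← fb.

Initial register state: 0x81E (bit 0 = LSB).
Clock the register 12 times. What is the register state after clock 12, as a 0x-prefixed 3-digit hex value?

reg_0 = 0x81E
clock 1: out=0, reg = 0xC0F
clock 2: out=1, reg = 0xE07
clock 3: out=1, reg = 0xF03
clock 4: out=1, reg = 0xF81
clock 5: out=1, reg = 0x7C0
clock 6: out=0, reg = 0x3E0
clock 7: out=0, reg = 0x9F0
clock 8: out=0, reg = 0x4F8
clock 9: out=0, reg = 0x27C
clock 10: out=0, reg = 0x13E
clock 11: out=0, reg = 0x09F
clock 12: out=1, reg = 0x04F

0x04F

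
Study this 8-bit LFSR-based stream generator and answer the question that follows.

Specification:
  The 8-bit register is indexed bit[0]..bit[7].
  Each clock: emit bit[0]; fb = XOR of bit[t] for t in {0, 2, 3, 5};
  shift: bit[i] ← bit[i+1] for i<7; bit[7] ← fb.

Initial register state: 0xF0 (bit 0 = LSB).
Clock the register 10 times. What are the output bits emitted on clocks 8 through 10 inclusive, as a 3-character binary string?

110

reg_0 = 0xF0
clock 1: out=0, reg = 0xF8
clock 2: out=0, reg = 0x7C
clock 3: out=0, reg = 0xBE
clock 4: out=0, reg = 0xDF
clock 5: out=1, reg = 0xEF
clock 6: out=1, reg = 0x77
clock 7: out=1, reg = 0xBB
clock 8: out=1, reg = 0xDD
clock 9: out=1, reg = 0xEE
clock 10: out=0, reg = 0xF7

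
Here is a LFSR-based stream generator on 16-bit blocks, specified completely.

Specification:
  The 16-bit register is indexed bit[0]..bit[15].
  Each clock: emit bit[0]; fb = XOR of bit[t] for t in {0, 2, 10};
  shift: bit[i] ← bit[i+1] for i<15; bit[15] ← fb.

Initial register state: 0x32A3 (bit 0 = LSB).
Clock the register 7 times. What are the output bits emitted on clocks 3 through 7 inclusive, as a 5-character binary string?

00010

reg_0 = 0x32A3
clock 1: out=1, reg = 0x9951
clock 2: out=1, reg = 0xCCA8
clock 3: out=0, reg = 0xE654
clock 4: out=0, reg = 0x732A
clock 5: out=0, reg = 0x3995
clock 6: out=1, reg = 0x1CCA
clock 7: out=0, reg = 0x8E65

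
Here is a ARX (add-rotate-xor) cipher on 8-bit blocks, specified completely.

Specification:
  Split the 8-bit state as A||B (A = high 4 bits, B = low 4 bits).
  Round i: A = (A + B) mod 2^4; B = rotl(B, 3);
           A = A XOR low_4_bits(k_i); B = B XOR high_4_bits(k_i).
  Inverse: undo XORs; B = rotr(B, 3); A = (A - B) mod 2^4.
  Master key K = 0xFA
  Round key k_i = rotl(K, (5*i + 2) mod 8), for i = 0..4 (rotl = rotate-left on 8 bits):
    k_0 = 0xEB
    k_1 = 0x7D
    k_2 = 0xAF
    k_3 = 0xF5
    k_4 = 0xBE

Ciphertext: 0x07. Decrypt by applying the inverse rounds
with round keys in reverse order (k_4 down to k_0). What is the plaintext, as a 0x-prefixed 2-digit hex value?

0xD3

s_0 = ciphertext = 0x07
s_1 = InvRound(s_0, k_4) = 0x59
s_2 = InvRound(s_1, k_3) = 0x4C
s_3 = InvRound(s_2, k_2) = 0xFC
s_4 = InvRound(s_3, k_1) = 0xB7
s_5 = InvRound(s_4, k_0) = 0xD3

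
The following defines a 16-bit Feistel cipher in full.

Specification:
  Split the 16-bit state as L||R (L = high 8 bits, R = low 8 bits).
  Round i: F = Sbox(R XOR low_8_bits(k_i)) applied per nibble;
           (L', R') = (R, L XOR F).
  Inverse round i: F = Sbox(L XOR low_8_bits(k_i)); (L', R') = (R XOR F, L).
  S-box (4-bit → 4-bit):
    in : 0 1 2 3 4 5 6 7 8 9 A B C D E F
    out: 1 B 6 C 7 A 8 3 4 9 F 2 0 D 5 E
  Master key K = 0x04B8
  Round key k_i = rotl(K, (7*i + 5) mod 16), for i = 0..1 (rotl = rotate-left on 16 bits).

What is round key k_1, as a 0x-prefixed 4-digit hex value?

0x804B

K = 0x04B8
k_0 = rotl(K, (7*0+5) mod 16) = rotl(K, 5) = 0x9700
k_1 = rotl(K, (7*1+5) mod 16) = rotl(K, 12) = 0x804B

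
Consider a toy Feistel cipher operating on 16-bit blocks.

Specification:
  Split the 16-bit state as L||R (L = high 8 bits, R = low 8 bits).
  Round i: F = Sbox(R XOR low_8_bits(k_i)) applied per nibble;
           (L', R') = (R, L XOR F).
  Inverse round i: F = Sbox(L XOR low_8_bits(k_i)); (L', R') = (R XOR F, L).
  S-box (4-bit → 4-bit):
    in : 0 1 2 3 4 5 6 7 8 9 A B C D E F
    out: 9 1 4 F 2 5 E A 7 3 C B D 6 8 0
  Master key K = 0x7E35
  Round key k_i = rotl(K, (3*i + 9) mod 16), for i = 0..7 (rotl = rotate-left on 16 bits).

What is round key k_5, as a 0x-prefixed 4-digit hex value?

0x357E

K = 0x7E35
k_0 = rotl(K, (3*0+9) mod 16) = rotl(K, 9) = 0x6AFC
k_1 = rotl(K, (3*1+9) mod 16) = rotl(K, 12) = 0x57E3
k_2 = rotl(K, (3*2+9) mod 16) = rotl(K, 15) = 0xBF1A
k_3 = rotl(K, (3*3+9) mod 16) = rotl(K, 2) = 0xF8D5
k_4 = rotl(K, (3*4+9) mod 16) = rotl(K, 5) = 0xC6AF
k_5 = rotl(K, (3*5+9) mod 16) = rotl(K, 8) = 0x357E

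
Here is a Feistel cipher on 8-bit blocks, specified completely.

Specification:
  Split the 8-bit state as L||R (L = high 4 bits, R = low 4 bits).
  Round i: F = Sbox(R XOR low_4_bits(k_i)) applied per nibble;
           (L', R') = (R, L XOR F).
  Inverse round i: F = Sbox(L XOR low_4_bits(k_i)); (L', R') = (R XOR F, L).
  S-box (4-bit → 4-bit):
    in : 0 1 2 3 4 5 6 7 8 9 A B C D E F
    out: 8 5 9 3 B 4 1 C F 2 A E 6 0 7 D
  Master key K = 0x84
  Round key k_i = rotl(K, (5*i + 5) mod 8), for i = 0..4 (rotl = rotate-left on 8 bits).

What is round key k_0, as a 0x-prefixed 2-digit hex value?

0x90

K = 0x84
k_0 = rotl(K, (5*0+5) mod 8) = rotl(K, 5) = 0x90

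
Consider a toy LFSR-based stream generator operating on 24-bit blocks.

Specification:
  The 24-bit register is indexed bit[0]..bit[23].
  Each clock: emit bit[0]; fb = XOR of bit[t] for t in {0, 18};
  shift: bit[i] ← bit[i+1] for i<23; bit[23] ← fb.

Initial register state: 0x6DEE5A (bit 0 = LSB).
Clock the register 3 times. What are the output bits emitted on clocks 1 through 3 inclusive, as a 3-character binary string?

reg_0 = 0x6DEE5A
clock 1: out=0, reg = 0xB6F72D
clock 2: out=1, reg = 0x5B7B96
clock 3: out=0, reg = 0x2DBDCB

010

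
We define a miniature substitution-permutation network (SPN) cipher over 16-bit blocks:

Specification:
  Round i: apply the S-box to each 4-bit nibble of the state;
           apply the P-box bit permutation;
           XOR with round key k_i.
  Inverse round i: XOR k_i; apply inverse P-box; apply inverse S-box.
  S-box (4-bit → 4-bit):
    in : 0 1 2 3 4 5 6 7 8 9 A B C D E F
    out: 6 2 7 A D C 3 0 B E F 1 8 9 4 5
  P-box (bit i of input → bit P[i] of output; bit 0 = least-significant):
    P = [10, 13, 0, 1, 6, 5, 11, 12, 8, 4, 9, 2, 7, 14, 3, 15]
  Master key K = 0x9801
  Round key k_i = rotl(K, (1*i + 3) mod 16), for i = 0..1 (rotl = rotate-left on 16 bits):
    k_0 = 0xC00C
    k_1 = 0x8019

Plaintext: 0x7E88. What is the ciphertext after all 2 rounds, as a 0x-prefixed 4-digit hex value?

s_0 = plaintext = 0x7E88
s_1 = Round(s_0, k_0) = 0xF66E
s_2 = Round(s_1, k_1) = 0x81E0

0x81E0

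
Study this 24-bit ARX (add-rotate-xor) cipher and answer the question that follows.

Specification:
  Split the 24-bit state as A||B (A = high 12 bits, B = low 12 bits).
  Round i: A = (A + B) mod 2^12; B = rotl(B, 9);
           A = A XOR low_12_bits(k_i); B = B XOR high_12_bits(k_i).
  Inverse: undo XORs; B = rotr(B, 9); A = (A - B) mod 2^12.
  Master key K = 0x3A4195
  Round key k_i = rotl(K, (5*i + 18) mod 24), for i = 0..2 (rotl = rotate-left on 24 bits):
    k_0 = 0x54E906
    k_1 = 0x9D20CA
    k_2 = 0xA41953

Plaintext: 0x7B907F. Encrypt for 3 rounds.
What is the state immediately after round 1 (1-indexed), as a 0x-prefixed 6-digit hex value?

s_0 = plaintext = 0x7B907F
s_1 = Round(s_0, k_0) = 0x13EB41
s_2 = Round(s_1, k_1) = 0xCB5ABA
s_3 = Round(s_2, k_2) = 0xE3CF16

0x13EB41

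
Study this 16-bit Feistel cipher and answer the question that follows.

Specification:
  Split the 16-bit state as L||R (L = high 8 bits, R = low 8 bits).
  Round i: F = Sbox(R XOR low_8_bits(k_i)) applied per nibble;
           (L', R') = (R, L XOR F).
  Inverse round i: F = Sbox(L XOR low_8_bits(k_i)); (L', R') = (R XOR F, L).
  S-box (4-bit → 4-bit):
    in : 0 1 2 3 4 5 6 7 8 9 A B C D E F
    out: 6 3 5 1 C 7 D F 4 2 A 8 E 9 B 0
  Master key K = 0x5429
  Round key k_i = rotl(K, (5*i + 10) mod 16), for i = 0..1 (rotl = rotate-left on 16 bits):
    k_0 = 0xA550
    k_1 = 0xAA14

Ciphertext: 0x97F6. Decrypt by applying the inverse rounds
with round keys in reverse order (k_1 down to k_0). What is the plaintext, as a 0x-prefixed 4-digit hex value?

0x28B7

s_0 = ciphertext = 0x97F6
s_1 = InvRound(s_0, k_1) = 0xB797
s_2 = InvRound(s_1, k_0) = 0x28B7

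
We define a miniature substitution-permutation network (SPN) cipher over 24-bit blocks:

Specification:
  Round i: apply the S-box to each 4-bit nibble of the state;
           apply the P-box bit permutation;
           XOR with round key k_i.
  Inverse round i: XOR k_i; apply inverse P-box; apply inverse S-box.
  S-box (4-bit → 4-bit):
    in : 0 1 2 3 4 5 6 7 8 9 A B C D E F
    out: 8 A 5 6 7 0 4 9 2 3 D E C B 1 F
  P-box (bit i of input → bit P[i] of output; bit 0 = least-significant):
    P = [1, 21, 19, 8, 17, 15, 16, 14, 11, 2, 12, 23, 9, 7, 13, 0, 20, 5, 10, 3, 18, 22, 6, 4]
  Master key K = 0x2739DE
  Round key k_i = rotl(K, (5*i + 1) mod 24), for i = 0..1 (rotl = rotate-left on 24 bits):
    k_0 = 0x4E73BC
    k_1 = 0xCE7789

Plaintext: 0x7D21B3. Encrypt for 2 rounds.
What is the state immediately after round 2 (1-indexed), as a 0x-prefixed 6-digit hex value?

s_0 = plaintext = 0x7D21B3
s_1 = Round(s_0, k_0) = 0xF39180
s_2 = Round(s_1, k_1) = 0x0AF07D

0x0AF07D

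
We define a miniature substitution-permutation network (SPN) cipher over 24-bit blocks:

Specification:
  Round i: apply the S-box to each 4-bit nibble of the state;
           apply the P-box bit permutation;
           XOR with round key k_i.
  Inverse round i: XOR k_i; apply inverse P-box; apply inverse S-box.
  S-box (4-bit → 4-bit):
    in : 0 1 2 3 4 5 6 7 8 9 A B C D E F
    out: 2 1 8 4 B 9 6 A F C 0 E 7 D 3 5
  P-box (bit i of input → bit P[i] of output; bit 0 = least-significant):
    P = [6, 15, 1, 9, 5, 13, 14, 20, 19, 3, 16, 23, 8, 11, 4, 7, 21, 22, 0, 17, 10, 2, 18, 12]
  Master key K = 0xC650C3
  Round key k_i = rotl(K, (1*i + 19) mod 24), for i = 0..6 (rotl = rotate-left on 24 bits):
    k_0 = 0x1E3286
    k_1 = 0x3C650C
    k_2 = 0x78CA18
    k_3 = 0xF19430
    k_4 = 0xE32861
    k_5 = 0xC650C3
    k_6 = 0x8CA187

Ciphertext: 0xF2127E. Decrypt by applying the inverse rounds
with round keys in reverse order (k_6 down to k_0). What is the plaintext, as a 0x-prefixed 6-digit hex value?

0x6BE54C

s_0 = ciphertext = 0xF2127E
s_1 = InvRound(s_0, k_6) = 0x98DE44
s_2 = InvRound(s_1, k_5) = 0xCB712B
s_3 = InvRound(s_2, k_4) = 0x21EE3F
s_4 = InvRound(s_3, k_3) = 0x7607B9
s_5 = InvRound(s_4, k_2) = 0xF941F0
s_6 = InvRound(s_5, k_1) = 0xC09BE1
s_7 = InvRound(s_6, k_0) = 0x6BE54C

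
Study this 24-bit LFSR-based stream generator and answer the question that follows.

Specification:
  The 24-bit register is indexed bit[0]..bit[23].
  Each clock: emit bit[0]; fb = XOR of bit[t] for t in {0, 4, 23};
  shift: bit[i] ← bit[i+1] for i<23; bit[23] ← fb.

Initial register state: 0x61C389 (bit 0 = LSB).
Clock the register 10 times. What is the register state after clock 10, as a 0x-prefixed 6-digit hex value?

0x5BD870

reg_0 = 0x61C389
clock 1: out=1, reg = 0xB0E1C4
clock 2: out=0, reg = 0xD870E2
clock 3: out=0, reg = 0xEC3871
clock 4: out=1, reg = 0xF61C38
clock 5: out=0, reg = 0x7B0E1C
clock 6: out=0, reg = 0xBD870E
clock 7: out=0, reg = 0xDEC387
clock 8: out=1, reg = 0x6F61C3
clock 9: out=1, reg = 0xB7B0E1
clock 10: out=1, reg = 0x5BD870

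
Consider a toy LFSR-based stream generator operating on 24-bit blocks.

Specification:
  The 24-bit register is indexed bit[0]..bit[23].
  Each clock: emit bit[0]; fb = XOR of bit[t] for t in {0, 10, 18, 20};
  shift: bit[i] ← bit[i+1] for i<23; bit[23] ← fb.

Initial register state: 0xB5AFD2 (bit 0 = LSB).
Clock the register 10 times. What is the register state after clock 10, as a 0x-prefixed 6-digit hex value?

reg_0 = 0xB5AFD2
clock 1: out=0, reg = 0xDAD7E9
clock 2: out=1, reg = 0xED6BF4
clock 3: out=0, reg = 0xF6B5FA
clock 4: out=0, reg = 0xFB5AFD
clock 5: out=1, reg = 0x7DAD7E
clock 6: out=0, reg = 0xBED6BF
clock 7: out=1, reg = 0x5F6B5F
clock 8: out=1, reg = 0xAFB5AF
clock 9: out=1, reg = 0xD7DAD7
clock 10: out=1, reg = 0xEBED6B

0xEBED6B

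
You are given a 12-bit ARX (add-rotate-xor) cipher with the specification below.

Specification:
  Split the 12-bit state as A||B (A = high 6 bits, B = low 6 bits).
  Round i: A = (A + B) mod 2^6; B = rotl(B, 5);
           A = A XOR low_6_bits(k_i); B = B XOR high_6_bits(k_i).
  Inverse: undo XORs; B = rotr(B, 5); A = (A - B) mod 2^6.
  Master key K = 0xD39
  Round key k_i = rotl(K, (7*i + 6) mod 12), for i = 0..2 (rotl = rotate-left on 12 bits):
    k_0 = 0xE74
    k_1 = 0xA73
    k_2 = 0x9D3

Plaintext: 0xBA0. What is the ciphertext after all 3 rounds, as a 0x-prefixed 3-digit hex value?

0xF89

s_0 = plaintext = 0xBA0
s_1 = Round(s_0, k_0) = 0xEA9
s_2 = Round(s_1, k_1) = 0x41D
s_3 = Round(s_2, k_2) = 0xF89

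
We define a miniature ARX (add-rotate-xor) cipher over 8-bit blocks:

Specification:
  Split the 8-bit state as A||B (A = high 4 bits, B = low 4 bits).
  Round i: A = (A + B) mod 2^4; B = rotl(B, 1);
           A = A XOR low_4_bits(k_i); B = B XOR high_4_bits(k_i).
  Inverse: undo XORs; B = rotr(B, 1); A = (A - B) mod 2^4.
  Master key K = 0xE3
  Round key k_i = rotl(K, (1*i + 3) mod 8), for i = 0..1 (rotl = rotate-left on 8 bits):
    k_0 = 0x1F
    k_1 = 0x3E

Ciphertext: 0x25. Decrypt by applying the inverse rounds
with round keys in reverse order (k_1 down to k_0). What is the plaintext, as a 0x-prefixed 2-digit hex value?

s_0 = ciphertext = 0x25
s_1 = InvRound(s_0, k_1) = 0x93
s_2 = InvRound(s_1, k_0) = 0x51

0x51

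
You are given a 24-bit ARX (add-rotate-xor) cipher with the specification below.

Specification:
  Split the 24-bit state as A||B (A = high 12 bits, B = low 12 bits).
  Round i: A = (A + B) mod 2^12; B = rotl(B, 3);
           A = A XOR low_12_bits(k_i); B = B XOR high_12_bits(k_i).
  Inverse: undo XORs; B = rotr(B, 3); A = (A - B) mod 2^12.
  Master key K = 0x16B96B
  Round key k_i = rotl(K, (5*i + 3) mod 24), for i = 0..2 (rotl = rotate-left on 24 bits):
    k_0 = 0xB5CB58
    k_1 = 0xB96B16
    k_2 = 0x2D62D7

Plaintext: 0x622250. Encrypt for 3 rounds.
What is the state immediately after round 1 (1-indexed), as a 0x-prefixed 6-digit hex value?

s_0 = plaintext = 0x622250
s_1 = Round(s_0, k_0) = 0x32A9DD
s_2 = Round(s_1, k_1) = 0x61157A
s_3 = Round(s_2, k_2) = 0x95C904

0x32A9DD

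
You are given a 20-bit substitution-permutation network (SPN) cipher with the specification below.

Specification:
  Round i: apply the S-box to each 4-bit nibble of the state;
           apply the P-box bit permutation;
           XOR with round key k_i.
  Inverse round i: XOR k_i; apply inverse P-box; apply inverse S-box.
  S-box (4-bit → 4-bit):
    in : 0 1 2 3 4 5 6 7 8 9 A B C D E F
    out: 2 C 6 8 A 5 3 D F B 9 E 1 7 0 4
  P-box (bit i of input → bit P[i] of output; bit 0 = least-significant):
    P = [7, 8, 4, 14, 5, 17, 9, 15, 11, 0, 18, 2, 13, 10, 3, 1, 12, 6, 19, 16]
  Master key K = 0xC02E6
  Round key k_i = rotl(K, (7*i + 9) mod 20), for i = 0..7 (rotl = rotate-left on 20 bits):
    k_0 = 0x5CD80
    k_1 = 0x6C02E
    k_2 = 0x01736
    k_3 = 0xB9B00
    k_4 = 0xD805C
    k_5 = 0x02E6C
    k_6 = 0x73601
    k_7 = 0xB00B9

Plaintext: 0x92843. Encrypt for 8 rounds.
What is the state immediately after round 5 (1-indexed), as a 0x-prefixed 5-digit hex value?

s_0 = plaintext = 0x92843
s_1 = Round(s_0, k_0) = 0x211CD
s_2 = Round(s_1, k_1) = 0xAC1D0
s_3 = Round(s_2, k_2) = 0x72412
s_4 = Round(s_3, k_3) = 0x20C1D
s_5 = Round(s_4, k_4) = 0x50F8C
s_6 = Round(s_5, k_5) = 0xEB8CC
s_7 = Round(s_6, k_6) = 0x33AAE
s_8 = Round(s_7, k_7) = 0xA889F

0x50F8C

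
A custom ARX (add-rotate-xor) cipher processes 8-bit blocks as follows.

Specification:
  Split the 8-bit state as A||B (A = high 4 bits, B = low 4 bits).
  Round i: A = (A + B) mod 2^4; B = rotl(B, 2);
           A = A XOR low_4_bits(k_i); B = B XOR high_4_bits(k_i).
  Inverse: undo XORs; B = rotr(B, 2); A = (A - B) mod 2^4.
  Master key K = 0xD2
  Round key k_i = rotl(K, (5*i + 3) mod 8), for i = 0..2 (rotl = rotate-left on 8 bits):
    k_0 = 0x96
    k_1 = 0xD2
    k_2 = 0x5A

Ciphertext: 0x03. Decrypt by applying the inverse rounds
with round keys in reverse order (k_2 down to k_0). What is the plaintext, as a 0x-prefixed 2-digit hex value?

s_0 = ciphertext = 0x03
s_1 = InvRound(s_0, k_2) = 0x19
s_2 = InvRound(s_1, k_1) = 0x21
s_3 = InvRound(s_2, k_0) = 0x22

0x22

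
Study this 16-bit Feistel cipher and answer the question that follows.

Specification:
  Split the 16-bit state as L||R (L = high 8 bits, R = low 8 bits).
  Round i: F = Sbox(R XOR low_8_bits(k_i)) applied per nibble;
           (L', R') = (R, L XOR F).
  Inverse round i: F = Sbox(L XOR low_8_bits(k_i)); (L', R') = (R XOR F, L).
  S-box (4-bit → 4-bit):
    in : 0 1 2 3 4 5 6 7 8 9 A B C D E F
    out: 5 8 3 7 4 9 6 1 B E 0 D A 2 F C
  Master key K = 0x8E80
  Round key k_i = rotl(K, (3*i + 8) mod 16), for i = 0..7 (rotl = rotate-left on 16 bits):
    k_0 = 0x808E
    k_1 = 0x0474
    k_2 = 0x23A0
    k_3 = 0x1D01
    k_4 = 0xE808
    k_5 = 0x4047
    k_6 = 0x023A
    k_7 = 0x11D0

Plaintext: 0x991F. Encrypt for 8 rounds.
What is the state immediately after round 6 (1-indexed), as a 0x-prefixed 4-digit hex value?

s_0 = plaintext = 0x991F
s_1 = Round(s_0, k_0) = 0x1F71
s_2 = Round(s_1, k_1) = 0x7146
s_3 = Round(s_2, k_2) = 0x4687
s_4 = Round(s_3, k_3) = 0x87F0
s_5 = Round(s_4, k_4) = 0xF04C
s_6 = Round(s_5, k_5) = 0x4CAD
s_7 = Round(s_6, k_6) = 0xADAD
s_8 = Round(s_7, k_7) = 0xADBF

0x4CAD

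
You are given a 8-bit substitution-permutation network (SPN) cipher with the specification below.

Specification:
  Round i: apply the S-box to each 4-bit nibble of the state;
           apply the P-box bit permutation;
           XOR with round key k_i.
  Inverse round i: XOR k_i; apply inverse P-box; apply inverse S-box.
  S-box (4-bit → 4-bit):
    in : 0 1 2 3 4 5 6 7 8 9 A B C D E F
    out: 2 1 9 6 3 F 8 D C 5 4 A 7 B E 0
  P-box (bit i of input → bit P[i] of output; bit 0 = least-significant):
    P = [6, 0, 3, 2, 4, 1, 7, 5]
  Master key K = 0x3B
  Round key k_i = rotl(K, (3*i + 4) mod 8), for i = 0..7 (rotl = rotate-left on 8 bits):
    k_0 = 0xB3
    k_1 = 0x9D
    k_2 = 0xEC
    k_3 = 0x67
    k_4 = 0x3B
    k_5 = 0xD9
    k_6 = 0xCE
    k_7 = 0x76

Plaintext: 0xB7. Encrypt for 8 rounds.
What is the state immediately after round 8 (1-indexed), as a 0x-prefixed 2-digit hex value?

s_0 = plaintext = 0xB7
s_1 = Round(s_0, k_0) = 0xDD
s_2 = Round(s_1, k_1) = 0xEA
s_3 = Round(s_2, k_2) = 0x46
s_4 = Round(s_3, k_3) = 0x71
s_5 = Round(s_4, k_4) = 0xCB
s_6 = Round(s_5, k_5) = 0x4E
s_7 = Round(s_6, k_6) = 0xD1
s_8 = Round(s_7, k_7) = 0x04

0x04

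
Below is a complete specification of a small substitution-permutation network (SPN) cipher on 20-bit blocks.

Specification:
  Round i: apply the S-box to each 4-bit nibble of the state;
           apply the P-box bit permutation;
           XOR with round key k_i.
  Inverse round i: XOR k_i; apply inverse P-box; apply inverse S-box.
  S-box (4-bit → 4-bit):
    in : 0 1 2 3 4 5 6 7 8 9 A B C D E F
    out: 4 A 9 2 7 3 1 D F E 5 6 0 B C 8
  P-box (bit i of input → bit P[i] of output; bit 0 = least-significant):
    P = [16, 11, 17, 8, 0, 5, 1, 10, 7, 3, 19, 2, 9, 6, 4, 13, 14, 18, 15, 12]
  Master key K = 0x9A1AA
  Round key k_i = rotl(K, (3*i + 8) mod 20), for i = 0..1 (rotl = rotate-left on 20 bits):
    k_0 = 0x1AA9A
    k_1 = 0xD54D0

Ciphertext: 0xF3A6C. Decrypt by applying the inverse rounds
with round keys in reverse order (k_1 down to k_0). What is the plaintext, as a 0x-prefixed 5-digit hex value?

s_0 = ciphertext = 0xF3A6C
s_1 = InvRound(s_0, k_1) = 0x67D1B
s_2 = InvRound(s_1, k_0) = 0x86627

0x86627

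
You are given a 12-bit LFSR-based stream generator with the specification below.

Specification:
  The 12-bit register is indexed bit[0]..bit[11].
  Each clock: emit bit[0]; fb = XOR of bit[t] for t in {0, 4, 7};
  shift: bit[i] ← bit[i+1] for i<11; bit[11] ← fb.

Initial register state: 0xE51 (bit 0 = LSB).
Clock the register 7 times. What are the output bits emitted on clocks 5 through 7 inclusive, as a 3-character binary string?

reg_0 = 0xE51
clock 1: out=1, reg = 0x728
clock 2: out=0, reg = 0x394
clock 3: out=0, reg = 0x1CA
clock 4: out=0, reg = 0x8E5
clock 5: out=1, reg = 0x472
clock 6: out=0, reg = 0xA39
clock 7: out=1, reg = 0x51C

101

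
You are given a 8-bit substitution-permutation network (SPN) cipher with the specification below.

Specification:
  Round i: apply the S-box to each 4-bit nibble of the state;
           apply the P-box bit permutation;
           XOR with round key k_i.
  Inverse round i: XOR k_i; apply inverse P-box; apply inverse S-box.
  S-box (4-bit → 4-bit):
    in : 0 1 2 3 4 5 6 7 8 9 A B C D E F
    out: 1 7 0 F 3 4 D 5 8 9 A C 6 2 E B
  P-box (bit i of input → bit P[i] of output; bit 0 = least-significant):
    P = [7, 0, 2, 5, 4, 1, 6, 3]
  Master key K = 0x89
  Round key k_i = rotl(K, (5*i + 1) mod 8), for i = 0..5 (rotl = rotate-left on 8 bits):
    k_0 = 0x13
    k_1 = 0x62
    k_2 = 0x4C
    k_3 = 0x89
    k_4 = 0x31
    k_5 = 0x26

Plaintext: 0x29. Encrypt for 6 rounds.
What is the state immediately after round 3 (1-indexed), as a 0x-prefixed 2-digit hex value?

0xE5

s_0 = plaintext = 0x29
s_1 = Round(s_0, k_0) = 0xB3
s_2 = Round(s_1, k_1) = 0x8F
s_3 = Round(s_2, k_2) = 0xE5
s_4 = Round(s_3, k_3) = 0xC7
s_5 = Round(s_4, k_4) = 0xF7
s_6 = Round(s_5, k_5) = 0xB8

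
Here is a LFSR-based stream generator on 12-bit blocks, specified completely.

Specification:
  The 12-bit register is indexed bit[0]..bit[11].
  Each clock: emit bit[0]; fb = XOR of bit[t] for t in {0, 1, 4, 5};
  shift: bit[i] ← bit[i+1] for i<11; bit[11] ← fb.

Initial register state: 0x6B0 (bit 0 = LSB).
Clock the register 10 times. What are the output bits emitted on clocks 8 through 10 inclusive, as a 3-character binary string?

reg_0 = 0x6B0
clock 1: out=0, reg = 0x358
clock 2: out=0, reg = 0x9AC
clock 3: out=0, reg = 0xCD6
clock 4: out=0, reg = 0x66B
clock 5: out=1, reg = 0xB35
clock 6: out=1, reg = 0xD9A
clock 7: out=0, reg = 0x6CD
clock 8: out=1, reg = 0xB66
clock 9: out=0, reg = 0x5B3
clock 10: out=1, reg = 0x2D9

101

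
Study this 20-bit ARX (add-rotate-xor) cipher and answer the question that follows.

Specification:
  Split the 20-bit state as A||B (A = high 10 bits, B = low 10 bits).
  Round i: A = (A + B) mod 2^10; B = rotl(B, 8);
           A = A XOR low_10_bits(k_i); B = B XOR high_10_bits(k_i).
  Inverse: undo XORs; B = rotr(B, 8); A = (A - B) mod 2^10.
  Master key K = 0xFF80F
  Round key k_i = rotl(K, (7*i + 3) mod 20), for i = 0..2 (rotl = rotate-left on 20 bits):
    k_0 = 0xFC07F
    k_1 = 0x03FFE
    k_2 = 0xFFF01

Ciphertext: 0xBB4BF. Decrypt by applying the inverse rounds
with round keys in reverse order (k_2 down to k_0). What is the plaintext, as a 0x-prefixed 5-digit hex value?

s_0 = ciphertext = 0xBB4BF
s_1 = InvRound(s_0, k_2) = 0x3A503
s_2 = InvRound(s_1, k_1) = 0xB9831
s_3 = InvRound(s_2, k_0) = 0xE4B07

0xE4B07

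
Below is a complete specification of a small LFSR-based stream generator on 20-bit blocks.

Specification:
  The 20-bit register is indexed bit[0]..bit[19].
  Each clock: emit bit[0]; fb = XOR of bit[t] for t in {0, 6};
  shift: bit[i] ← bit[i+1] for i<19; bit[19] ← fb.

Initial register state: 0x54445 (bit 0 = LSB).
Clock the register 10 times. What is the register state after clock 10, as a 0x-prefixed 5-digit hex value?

0x55151

reg_0 = 0x54445
clock 1: out=1, reg = 0x2A222
clock 2: out=0, reg = 0x15111
clock 3: out=1, reg = 0x8A888
clock 4: out=0, reg = 0x45444
clock 5: out=0, reg = 0xA2A22
clock 6: out=0, reg = 0x51511
clock 7: out=1, reg = 0xA8A88
clock 8: out=0, reg = 0x54544
clock 9: out=0, reg = 0xAA2A2
clock 10: out=0, reg = 0x55151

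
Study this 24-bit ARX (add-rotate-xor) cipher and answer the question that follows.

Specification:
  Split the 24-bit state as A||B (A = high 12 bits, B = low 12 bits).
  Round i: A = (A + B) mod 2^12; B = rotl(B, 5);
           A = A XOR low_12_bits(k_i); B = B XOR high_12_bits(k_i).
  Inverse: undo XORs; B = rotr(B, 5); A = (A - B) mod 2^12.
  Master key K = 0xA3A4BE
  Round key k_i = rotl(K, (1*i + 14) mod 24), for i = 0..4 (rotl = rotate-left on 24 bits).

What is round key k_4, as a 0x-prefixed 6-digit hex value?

0xFA8E92

K = 0xA3A4BE
k_0 = rotl(K, (1*0+14) mod 24) = rotl(K, 14) = 0x2FA8E9
k_1 = rotl(K, (1*1+14) mod 24) = rotl(K, 15) = 0x5F51D2
k_2 = rotl(K, (1*2+14) mod 24) = rotl(K, 16) = 0xBEA3A4
k_3 = rotl(K, (1*3+14) mod 24) = rotl(K, 17) = 0x7D4749
k_4 = rotl(K, (1*4+14) mod 24) = rotl(K, 18) = 0xFA8E92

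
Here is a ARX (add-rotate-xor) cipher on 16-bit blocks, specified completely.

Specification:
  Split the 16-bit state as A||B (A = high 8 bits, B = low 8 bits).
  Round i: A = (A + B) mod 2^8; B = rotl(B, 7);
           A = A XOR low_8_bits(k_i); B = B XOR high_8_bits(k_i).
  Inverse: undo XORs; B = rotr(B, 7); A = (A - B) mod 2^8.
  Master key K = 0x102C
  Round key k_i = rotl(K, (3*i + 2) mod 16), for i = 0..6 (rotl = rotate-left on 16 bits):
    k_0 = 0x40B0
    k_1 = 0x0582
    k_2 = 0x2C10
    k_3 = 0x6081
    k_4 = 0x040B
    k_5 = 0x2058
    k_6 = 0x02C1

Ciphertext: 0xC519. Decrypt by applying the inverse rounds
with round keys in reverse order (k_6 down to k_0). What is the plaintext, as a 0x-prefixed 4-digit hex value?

s_0 = ciphertext = 0xC519
s_1 = InvRound(s_0, k_6) = 0xCE36
s_2 = InvRound(s_1, k_5) = 0x6A2C
s_3 = InvRound(s_2, k_4) = 0x1150
s_4 = InvRound(s_3, k_3) = 0x3060
s_5 = InvRound(s_4, k_2) = 0x8898
s_6 = InvRound(s_5, k_1) = 0xCF3B
s_7 = InvRound(s_6, k_0) = 0x89F6

0x89F6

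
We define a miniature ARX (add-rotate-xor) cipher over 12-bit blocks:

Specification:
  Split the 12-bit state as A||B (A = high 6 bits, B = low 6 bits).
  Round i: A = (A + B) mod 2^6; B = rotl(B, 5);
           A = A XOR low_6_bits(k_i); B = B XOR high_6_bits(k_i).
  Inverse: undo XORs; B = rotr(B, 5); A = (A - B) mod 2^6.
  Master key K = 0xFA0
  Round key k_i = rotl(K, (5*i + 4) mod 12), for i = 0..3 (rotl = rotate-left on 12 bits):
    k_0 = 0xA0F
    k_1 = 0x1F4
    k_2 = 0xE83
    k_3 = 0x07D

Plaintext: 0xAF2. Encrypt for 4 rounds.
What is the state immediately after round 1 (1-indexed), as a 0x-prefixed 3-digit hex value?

s_0 = plaintext = 0xAF2
s_1 = Round(s_0, k_0) = 0x4B1
s_2 = Round(s_1, k_1) = 0xDFF
s_3 = Round(s_2, k_2) = 0xD45
s_4 = Round(s_3, k_3) = 0x1E3

0x4B1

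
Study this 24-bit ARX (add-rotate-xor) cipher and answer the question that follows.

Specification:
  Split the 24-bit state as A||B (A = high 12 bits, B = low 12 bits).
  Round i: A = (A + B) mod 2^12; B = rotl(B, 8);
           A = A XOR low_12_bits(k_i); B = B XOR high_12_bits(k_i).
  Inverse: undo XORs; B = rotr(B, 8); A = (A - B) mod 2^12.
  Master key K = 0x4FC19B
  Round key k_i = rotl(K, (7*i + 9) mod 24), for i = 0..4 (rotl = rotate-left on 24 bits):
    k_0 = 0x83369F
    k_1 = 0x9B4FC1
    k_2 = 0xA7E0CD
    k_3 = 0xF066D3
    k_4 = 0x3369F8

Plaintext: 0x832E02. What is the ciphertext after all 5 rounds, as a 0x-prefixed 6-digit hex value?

s_0 = plaintext = 0x832E02
s_1 = Round(s_0, k_0) = 0x0ABAD3
s_2 = Round(s_1, k_1) = 0x4BFA19
s_3 = Round(s_2, k_2) = 0xE153DF
s_4 = Round(s_3, k_3) = 0x72703B
s_5 = Round(s_4, k_4) = 0xE9A835

0xE9A835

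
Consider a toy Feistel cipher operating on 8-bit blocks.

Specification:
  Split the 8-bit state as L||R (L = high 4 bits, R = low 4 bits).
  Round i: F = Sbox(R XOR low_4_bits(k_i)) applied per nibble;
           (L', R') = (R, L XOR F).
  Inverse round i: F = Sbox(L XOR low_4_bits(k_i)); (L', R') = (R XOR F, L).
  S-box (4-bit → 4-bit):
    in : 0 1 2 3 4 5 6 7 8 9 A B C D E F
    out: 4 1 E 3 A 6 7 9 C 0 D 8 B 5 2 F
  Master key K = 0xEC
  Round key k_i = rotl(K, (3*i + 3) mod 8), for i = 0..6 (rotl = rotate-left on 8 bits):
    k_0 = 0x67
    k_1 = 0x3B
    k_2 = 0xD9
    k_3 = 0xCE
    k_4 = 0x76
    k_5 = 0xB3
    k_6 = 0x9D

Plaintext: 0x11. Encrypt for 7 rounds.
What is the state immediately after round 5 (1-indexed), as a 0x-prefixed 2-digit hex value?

0x1A

s_0 = plaintext = 0x11
s_1 = Round(s_0, k_0) = 0x16
s_2 = Round(s_1, k_1) = 0x64
s_3 = Round(s_2, k_2) = 0x43
s_4 = Round(s_3, k_3) = 0x31
s_5 = Round(s_4, k_4) = 0x1A
s_6 = Round(s_5, k_5) = 0xA1
s_7 = Round(s_6, k_6) = 0x11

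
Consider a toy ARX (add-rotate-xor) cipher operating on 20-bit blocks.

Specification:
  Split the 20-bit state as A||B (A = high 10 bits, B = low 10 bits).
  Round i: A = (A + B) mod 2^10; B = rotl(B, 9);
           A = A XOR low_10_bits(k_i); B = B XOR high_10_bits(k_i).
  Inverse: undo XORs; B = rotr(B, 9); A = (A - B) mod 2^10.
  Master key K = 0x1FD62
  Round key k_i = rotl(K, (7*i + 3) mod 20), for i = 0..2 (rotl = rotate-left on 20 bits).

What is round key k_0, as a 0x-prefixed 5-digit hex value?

K = 0x1FD62
k_0 = rotl(K, (7*0+3) mod 20) = rotl(K, 3) = 0xFEB10

0xFEB10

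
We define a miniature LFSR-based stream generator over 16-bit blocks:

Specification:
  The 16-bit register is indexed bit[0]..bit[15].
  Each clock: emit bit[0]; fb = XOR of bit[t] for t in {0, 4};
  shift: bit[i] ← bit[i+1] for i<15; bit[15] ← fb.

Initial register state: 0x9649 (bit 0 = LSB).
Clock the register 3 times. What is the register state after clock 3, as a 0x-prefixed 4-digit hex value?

reg_0 = 0x9649
clock 1: out=1, reg = 0xCB24
clock 2: out=0, reg = 0x6592
clock 3: out=0, reg = 0xB2C9

0xB2C9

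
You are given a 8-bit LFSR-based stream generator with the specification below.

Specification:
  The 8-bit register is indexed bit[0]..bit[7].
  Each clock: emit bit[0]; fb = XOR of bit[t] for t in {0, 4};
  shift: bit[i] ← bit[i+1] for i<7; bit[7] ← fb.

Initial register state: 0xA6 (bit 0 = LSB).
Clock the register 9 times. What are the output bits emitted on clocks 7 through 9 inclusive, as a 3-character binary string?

010

reg_0 = 0xA6
clock 1: out=0, reg = 0x53
clock 2: out=1, reg = 0x29
clock 3: out=1, reg = 0x94
clock 4: out=0, reg = 0xCA
clock 5: out=0, reg = 0x65
clock 6: out=1, reg = 0xB2
clock 7: out=0, reg = 0xD9
clock 8: out=1, reg = 0x6C
clock 9: out=0, reg = 0x36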